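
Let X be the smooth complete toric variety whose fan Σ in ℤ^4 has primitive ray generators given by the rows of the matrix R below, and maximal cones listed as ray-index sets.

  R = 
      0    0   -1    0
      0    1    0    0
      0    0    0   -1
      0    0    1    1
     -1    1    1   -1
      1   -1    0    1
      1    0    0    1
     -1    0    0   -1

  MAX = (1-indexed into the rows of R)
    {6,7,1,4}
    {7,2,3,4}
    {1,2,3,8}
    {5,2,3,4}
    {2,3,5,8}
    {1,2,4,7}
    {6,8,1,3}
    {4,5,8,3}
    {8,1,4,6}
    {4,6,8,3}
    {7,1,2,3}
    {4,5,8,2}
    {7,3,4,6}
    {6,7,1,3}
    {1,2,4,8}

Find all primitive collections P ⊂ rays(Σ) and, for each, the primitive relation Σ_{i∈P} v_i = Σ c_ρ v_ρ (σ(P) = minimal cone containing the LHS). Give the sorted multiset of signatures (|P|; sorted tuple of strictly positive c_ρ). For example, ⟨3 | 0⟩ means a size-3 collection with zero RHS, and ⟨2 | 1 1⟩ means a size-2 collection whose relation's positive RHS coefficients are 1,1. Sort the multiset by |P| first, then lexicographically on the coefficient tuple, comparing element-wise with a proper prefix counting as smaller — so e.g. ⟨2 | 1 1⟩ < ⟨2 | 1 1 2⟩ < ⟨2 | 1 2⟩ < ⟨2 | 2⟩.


The 7 primitive collections of Σ (r=8, n=4):

  P={7,8}:  v_{7} + v_{8} = 0  ⟹  sig = ⟨2 | 0⟩
  P={2,6}:  v_{2} + v_{6} = v_{7}  ⟹  sig = ⟨2 | 1⟩
  P={1,5}:  v_{1} + v_{5} = v_{2} + v_{8}  ⟹  sig = ⟨2 | 1 1⟩
  P={5,6}:  v_{5} + v_{6} = v_{3} + v_{4}  ⟹  sig = ⟨2 | 1 1⟩
  P={5,7}:  v_{5} + v_{7} = v_{2} + v_{3} + v_{4}  ⟹  sig = ⟨2 | 1 1 1⟩
  P={1,3,4}:  v_{1} + v_{3} + v_{4} = 0  ⟹  sig = ⟨3 | 0⟩
  P={2,3,4,8}:  v_{2} + v_{3} + v_{4} + v_{8} = v_{5}  ⟹  sig = ⟨4 | 1⟩

Hence PRS(X_Σ) =
[⟨2 | 0⟩, ⟨2 | 1⟩, ⟨2 | 1 1⟩, ⟨2 | 1 1⟩, ⟨2 | 1 1 1⟩, ⟨3 | 0⟩, ⟨4 | 1⟩]


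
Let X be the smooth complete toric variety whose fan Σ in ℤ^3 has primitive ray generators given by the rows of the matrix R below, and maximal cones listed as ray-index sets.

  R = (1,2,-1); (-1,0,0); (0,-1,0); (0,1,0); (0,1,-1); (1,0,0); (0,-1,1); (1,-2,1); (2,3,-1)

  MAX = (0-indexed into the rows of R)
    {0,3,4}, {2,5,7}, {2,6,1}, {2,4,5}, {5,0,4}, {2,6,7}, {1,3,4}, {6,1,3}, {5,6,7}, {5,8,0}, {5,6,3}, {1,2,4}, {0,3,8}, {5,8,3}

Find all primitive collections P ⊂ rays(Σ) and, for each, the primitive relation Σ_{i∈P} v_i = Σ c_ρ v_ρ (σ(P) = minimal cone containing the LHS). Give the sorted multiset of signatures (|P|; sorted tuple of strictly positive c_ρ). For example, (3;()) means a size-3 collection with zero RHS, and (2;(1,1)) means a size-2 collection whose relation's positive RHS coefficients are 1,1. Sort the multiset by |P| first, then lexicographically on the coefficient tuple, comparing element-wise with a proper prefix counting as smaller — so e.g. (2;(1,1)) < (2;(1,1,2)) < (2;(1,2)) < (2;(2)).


Σ has 18 primitive collections:

  P={1,5}:  v_{1} + v_{5} = 0  ⟹  sig = (2;())
  P={2,3}:  v_{2} + v_{3} = 0  ⟹  sig = (2;())
  P={4,6}:  v_{4} + v_{6} = 0  ⟹  sig = (2;())
  P={0,1}:  v_{0} + v_{1} = v_{3} + v_{4}  ⟹  sig = (2;(1,1))
  P={0,2}:  v_{0} + v_{2} = v_{4} + v_{5}  ⟹  sig = (2;(1,1))
  P={0,6}:  v_{0} + v_{6} = v_{3} + v_{5}  ⟹  sig = (2;(1,1))
  P={1,7}:  v_{1} + v_{7} = v_{2} + v_{6}  ⟹  sig = (2;(1,1))
  P={1,8}:  v_{1} + v_{8} = v_{0} + v_{3}  ⟹  sig = (2;(1,1))
  P={2,8}:  v_{2} + v_{8} = v_{0} + v_{5}  ⟹  sig = (2;(1,1))
  P={3,7}:  v_{3} + v_{7} = v_{5} + v_{6}  ⟹  sig = (2;(1,1))
  P={4,7}:  v_{4} + v_{7} = v_{2} + v_{5}  ⟹  sig = (2;(1,1))
  P={7,8}:  v_{7} + v_{8} = v_{3} + 3·v_{5}  ⟹  sig = (2;(1,3))
  P={0,7}:  v_{0} + v_{7} = 2·v_{5}  ⟹  sig = (2;(2))
  P={4,8}:  v_{4} + v_{8} = 2·v_{0}  ⟹  sig = (2;(2))
  P={6,8}:  v_{6} + v_{8} = 2·v_{3} + 2·v_{5}  ⟹  sig = (2;(2,2))
  P={0,3,5}:  v_{0} + v_{3} + v_{5} = v_{8}  ⟹  sig = (3;(1))
  P={2,5,6}:  v_{2} + v_{5} + v_{6} = v_{7}  ⟹  sig = (3;(1))
  P={3,4,5}:  v_{3} + v_{4} + v_{5} = v_{0}  ⟹  sig = (3;(1))

Hence PRS(X_Σ) =
[(2;()), (2;()), (2;()), (2;(1,1)), (2;(1,1)), (2;(1,1)), (2;(1,1)), (2;(1,1)), (2;(1,1)), (2;(1,1)), (2;(1,1)), (2;(1,3)), (2;(2)), (2;(2)), (2;(2,2)), (3;(1)), (3;(1)), (3;(1))]


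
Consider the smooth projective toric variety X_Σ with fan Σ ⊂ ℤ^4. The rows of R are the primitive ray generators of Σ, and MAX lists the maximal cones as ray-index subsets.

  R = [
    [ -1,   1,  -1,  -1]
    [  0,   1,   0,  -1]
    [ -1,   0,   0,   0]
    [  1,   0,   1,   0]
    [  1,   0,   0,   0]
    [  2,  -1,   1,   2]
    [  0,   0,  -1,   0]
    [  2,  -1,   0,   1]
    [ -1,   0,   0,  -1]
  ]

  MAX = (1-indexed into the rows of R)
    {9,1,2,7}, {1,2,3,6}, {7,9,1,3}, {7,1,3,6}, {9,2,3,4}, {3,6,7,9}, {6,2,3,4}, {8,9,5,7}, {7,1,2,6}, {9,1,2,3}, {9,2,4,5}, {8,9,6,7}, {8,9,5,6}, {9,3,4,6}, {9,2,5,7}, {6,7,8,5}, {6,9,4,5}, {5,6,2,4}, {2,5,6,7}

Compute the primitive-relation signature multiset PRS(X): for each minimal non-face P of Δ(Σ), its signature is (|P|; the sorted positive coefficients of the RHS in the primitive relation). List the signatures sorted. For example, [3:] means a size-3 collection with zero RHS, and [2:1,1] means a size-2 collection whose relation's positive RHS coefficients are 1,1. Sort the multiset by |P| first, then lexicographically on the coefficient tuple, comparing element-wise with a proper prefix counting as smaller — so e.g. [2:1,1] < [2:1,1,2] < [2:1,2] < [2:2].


Σ has 12 primitive collections:

  {3,5}:  v_{3} + v_{5} = 0 — sig = [2:]
  {1,4}:  v_{1} + v_{4} = v_{2} — sig = [2:1]
  {4,7}:  v_{4} + v_{7} = v_{5} — sig = [2:1]
  {1,5}:  v_{1} + v_{5} = v_{2} + v_{7} — sig = [2:1,1]
  {1,8}:  v_{1} + v_{8} = v_{5} + v_{7} — sig = [2:1,1]
  {3,8}:  v_{3} + v_{8} = v_{6} + v_{7} + v_{9} — sig = [2:1,1,1]
  {4,8}:  v_{4} + v_{8} = 2·v_{5} + v_{6} + v_{9} — sig = [2:1,1,2]
  {2,8}:  v_{2} + v_{8} = 2·v_{5} — sig = [2:2]
  {1,6,9}:  v_{1} + v_{6} + v_{9} = 0 — sig = [3:]
  {2,3,7}:  v_{2} + v_{3} + v_{7} = v_{1} — sig = [3:1]
  {2,6,9}:  v_{2} + v_{6} + v_{9} = v_{4} — sig = [3:1]
  {5,6,7,9}:  v_{5} + v_{6} + v_{7} + v_{9} = v_{8} — sig = [4:1]

Sorted signature multiset PRS(X):
    |P|=2: 8 collections, coeffs (), (1), (1), (1,1), (1,1), (1,1,1), (1,1,2), (2)
    |P|=3: 3 collections, coeffs (), (1), (1)
    |P|=4: 1 collection, coeffs (1)


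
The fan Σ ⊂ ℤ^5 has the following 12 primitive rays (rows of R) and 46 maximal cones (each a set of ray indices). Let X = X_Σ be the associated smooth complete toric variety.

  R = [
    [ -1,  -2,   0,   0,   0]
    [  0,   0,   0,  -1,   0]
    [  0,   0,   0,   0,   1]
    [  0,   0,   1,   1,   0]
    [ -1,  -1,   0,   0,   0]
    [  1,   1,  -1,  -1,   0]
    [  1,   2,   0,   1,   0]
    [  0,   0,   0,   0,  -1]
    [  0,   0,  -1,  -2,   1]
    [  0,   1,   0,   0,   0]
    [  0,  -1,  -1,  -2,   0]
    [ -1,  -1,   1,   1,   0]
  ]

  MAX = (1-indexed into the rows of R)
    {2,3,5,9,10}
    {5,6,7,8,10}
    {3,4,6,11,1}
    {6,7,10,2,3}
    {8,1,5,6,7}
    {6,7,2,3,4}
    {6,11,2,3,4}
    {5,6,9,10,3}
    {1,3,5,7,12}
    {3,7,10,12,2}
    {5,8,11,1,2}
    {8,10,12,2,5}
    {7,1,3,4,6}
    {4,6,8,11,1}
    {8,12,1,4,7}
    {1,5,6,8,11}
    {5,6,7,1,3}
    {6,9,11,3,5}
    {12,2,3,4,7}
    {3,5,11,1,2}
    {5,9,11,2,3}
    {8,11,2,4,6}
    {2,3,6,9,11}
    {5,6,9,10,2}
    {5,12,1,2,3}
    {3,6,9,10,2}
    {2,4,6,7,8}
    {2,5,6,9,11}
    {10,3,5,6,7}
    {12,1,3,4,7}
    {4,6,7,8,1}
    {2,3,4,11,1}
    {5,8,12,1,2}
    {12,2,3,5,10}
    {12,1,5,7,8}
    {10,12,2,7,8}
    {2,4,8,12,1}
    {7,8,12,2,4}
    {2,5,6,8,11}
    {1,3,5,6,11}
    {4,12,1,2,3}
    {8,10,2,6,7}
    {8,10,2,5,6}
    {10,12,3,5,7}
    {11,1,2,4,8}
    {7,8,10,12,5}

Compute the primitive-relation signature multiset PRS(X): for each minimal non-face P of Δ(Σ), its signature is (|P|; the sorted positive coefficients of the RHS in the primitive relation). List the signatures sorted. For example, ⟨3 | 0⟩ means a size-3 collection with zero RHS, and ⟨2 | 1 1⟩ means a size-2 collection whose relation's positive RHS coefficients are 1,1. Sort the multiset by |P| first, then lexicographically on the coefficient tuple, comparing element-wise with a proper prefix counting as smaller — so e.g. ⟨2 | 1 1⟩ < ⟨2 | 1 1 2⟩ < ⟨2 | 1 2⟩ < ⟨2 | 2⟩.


Primitive collections (17):

  {3,8}:  v_{3} + v_{8} = 0  →  sig = ⟨2 | 0⟩
  {6,12}:  v_{6} + v_{12} = 0  →  sig = ⟨2 | 0⟩
  {1,10}:  v_{1} + v_{10} = v_{5}  →  sig = ⟨2 | 1⟩
  {4,5}:  v_{4} + v_{5} = v_{12}  →  sig = ⟨2 | 1⟩
  {7,11}:  v_{7} + v_{11} = v_{6}  →  sig = ⟨2 | 1⟩
  {4,9}:  v_{4} + v_{9} = v_{2} + v_{3}  →  sig = ⟨2 | 1 1⟩
  {11,12}:  v_{11} + v_{12} = v_{1} + v_{2}  →  sig = ⟨2 | 1 1⟩
  {1,9}:  v_{1} + v_{9} = v_{3} + v_{5} + v_{11}  →  sig = ⟨2 | 1 1 1⟩
  {4,10}:  v_{4} + v_{10} = v_{2} + v_{7} + v_{12}  →  sig = ⟨2 | 1 1 1⟩
  {7,9}:  v_{7} + v_{9} = v_{3} + v_{6} + v_{10}  →  sig = ⟨2 | 1 1 1⟩
  {8,9}:  v_{8} + v_{9} = v_{2} + v_{5} + v_{6}  →  sig = ⟨2 | 1 1 1⟩
  {9,12}:  v_{9} + v_{12} = v_{2} + v_{3} + v_{5}  →  sig = ⟨2 | 1 1 1⟩
  {10,11}:  v_{10} + v_{11} = v_{2} + v_{5} + v_{6}  →  sig = ⟨2 | 1 1 1⟩
  {1,2,7}:  v_{1} + v_{2} + v_{7} = 0  →  sig = ⟨3 | 0⟩
  {1,2,6}:  v_{1} + v_{2} + v_{6} = v_{11}  →  sig = ⟨3 | 1⟩
  {2,5,7}:  v_{2} + v_{5} + v_{7} = v_{10}  →  sig = ⟨3 | 1⟩
  {2,3,5,6}:  v_{2} + v_{3} + v_{5} + v_{6} = v_{9}  →  sig = ⟨4 | 1⟩

Hence PRS(X_Σ) =
    |P|=2: 13 collections, coeffs (), (), (1), (1), (1), (1,1), (1,1), (1,1,1), (1,1,1), (1,1,1), (1,1,1), (1,1,1), (1,1,1)
    |P|=3: 3 collections, coeffs (), (1), (1)
    |P|=4: 1 collection, coeffs (1)


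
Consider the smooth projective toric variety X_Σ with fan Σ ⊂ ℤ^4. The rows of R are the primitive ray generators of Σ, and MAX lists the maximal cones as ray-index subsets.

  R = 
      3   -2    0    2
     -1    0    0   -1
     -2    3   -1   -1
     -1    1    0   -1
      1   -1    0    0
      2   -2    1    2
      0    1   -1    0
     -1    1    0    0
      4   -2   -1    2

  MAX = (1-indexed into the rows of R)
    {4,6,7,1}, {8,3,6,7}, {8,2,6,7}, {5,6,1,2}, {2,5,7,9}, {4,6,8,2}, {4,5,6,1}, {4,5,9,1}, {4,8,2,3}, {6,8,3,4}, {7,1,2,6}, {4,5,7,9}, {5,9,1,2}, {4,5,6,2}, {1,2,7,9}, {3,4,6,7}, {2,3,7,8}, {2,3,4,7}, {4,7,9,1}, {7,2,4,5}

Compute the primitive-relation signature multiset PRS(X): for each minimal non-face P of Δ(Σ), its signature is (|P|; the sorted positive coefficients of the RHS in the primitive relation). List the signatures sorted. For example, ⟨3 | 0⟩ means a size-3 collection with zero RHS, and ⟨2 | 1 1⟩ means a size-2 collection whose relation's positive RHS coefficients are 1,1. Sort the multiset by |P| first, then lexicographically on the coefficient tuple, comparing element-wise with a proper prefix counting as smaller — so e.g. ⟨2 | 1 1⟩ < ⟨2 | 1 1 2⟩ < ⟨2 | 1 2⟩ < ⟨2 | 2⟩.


|primitive collections| = 14. Relations:

  {5,8}:  v_{5} + v_{8} = 0 ; sig = ⟨2 | 0⟩
  {1,8}:  v_{1} + v_{8} = v_{6} + v_{7} ; sig = ⟨2 | 1 1⟩
  {3,5}:  v_{3} + v_{5} = v_{4} + v_{7} ; sig = ⟨2 | 1 1⟩
  {8,9}:  v_{8} + v_{9} = v_{1} + v_{7} ; sig = ⟨2 | 1 1⟩
  {1,3}:  v_{1} + v_{3} = v_{4} + v_{6} + 2·v_{7} ; sig = ⟨2 | 1 1 2⟩
  {3,9}:  v_{3} + v_{9} = v_{1} + v_{4} + 2·v_{7} ; sig = ⟨2 | 1 1 2⟩
  {6,9}:  v_{6} + v_{9} = 2·v_{1} ; sig = ⟨2 | 2⟩
  {1,2,4}:  v_{1} + v_{2} + v_{4} = v_{5} ; sig = ⟨3 | 1⟩
  {1,5,7}:  v_{1} + v_{5} + v_{7} = v_{9} ; sig = ⟨3 | 1⟩
  {2,3,6}:  v_{2} + v_{3} + v_{6} = v_{8} ; sig = ⟨3 | 1⟩
  {4,7,8}:  v_{4} + v_{7} + v_{8} = v_{3} ; sig = ⟨3 | 1⟩
  {5,6,7}:  v_{5} + v_{6} + v_{7} = v_{1} ; sig = ⟨3 | 1⟩
  {2,4,9}:  v_{2} + v_{4} + v_{9} = 2·v_{5} + v_{7} ; sig = ⟨3 | 1 2⟩
  {2,4,6,7}:  v_{2} + v_{4} + v_{6} + v_{7} = 0 ; sig = ⟨4 | 0⟩

Sorted signature multiset PRS(X):
    ⟨2 | 0⟩
    ⟨2 | 1 1⟩
    ⟨2 | 1 1⟩
    ⟨2 | 1 1⟩
    ⟨2 | 1 1 2⟩
    ⟨2 | 1 1 2⟩
    ⟨2 | 2⟩
    ⟨3 | 1⟩
    ⟨3 | 1⟩
    ⟨3 | 1⟩
    ⟨3 | 1⟩
    ⟨3 | 1⟩
    ⟨3 | 1 2⟩
    ⟨4 | 0⟩


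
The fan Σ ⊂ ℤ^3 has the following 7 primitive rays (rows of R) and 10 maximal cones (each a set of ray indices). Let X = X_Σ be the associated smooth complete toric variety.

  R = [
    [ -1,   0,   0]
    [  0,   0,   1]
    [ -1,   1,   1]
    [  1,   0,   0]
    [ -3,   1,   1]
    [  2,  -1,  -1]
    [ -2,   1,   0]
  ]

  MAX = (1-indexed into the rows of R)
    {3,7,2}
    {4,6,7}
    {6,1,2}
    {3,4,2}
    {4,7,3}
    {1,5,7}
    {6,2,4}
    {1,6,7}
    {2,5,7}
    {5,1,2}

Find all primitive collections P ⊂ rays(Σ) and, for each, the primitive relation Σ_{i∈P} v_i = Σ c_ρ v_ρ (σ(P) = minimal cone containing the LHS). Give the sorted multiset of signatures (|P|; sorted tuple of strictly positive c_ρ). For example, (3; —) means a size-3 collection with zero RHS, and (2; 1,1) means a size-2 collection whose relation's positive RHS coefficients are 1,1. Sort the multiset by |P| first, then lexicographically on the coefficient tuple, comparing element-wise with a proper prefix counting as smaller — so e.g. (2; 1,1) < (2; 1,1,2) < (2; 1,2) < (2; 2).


Minimal non-faces — 9 found among 7 rays, 10 max cones:

  P = {1,4}:  v_{1} + v_{4} = 0  ⇒ sig = (2; —)
  P = {3,6}:  v_{3} + v_{6} = v_{4}  ⇒ sig = (2; 1)
  P = {5,6}:  v_{5} + v_{6} = v_{1}  ⇒ sig = (2; 1)
  P = {1,3}:  v_{1} + v_{3} = v_{2} + v_{7}  ⇒ sig = (2; 1,1)
  P = {4,5}:  v_{4} + v_{5} = v_{2} + v_{7}  ⇒ sig = (2; 1,1)
  P = {3,5}:  v_{3} + v_{5} = 2·v_{2} + 2·v_{7}  ⇒ sig = (2; 2,2)
  P = {2,6,7}:  v_{2} + v_{6} + v_{7} = 0  ⇒ sig = (3; —)
  P = {1,2,7}:  v_{1} + v_{2} + v_{7} = v_{5}  ⇒ sig = (3; 1)
  P = {2,4,7}:  v_{2} + v_{4} + v_{7} = v_{3}  ⇒ sig = (3; 1)

Sorted signature multiset PRS(X):
[(2; —), (2; 1), (2; 1), (2; 1,1), (2; 1,1), (2; 2,2), (3; —), (3; 1), (3; 1)]


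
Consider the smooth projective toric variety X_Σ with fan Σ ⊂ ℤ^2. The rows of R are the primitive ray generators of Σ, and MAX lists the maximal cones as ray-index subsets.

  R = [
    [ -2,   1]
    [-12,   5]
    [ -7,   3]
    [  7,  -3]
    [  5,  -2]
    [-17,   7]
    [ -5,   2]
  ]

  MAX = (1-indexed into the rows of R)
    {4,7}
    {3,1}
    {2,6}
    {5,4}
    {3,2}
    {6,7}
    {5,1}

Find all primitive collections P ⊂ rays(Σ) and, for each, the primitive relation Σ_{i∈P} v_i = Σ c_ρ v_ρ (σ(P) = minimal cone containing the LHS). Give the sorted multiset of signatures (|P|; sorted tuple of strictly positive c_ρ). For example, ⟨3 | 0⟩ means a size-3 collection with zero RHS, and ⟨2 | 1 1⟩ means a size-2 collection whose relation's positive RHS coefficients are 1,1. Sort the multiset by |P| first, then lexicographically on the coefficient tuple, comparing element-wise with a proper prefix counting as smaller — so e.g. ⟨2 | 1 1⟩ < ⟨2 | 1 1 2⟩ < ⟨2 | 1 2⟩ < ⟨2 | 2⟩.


Δ(Σ) — 7 vertices, 14 min non-faces:

  P={3,4}:  v_{3} + v_{4} = 0 — sig = ⟨2 | 0⟩
  P={5,7}:  v_{5} + v_{7} = 0 — sig = ⟨2 | 0⟩
  P={1,4}:  v_{1} + v_{4} = v_{5} — sig = ⟨2 | 1⟩
  P={1,7}:  v_{1} + v_{7} = v_{3} — sig = ⟨2 | 1⟩
  P={2,4}:  v_{2} + v_{4} = v_{7} — sig = ⟨2 | 1⟩
  P={2,5}:  v_{2} + v_{5} = v_{3} — sig = ⟨2 | 1⟩
  P={2,7}:  v_{2} + v_{7} = v_{6} — sig = ⟨2 | 1⟩
  P={3,5}:  v_{3} + v_{5} = v_{1} — sig = ⟨2 | 1⟩
  P={3,7}:  v_{3} + v_{7} = v_{2} — sig = ⟨2 | 1⟩
  P={5,6}:  v_{5} + v_{6} = v_{2} — sig = ⟨2 | 1⟩
  P={1,6}:  v_{1} + v_{6} = v_{2} + v_{3} — sig = ⟨2 | 1 1⟩
  P={1,2}:  v_{1} + v_{2} = 2·v_{3} — sig = ⟨2 | 2⟩
  P={3,6}:  v_{3} + v_{6} = 2·v_{2} — sig = ⟨2 | 2⟩
  P={4,6}:  v_{4} + v_{6} = 2·v_{7} — sig = ⟨2 | 2⟩

so the primitive-relation signature multiset is
    ⟨2 | 0⟩
    ⟨2 | 0⟩
    ⟨2 | 1⟩
    ⟨2 | 1⟩
    ⟨2 | 1⟩
    ⟨2 | 1⟩
    ⟨2 | 1⟩
    ⟨2 | 1⟩
    ⟨2 | 1⟩
    ⟨2 | 1⟩
    ⟨2 | 1 1⟩
    ⟨2 | 2⟩
    ⟨2 | 2⟩
    ⟨2 | 2⟩


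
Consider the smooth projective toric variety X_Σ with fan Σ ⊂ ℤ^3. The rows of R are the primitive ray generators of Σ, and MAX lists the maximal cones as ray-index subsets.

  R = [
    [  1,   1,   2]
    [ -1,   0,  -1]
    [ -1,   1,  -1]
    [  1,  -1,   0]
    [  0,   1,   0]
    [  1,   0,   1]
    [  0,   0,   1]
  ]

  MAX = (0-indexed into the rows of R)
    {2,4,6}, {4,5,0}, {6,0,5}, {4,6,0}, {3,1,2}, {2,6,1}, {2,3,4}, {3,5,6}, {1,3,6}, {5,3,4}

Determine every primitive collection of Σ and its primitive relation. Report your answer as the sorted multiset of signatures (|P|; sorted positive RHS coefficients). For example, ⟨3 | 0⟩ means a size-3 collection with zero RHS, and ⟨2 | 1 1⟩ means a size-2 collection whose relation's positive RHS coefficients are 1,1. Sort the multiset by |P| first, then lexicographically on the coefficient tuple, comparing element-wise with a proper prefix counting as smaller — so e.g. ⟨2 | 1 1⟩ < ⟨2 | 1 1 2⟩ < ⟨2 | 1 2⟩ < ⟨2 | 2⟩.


Σ has 9 primitive collections:

  P = {1,5}:  v_{1} + v_{5} = 0  ⟹  sig = ⟨2 | 0⟩
  P = {1,4}:  v_{1} + v_{4} = v_{2}  ⟹  sig = ⟨2 | 1⟩
  P = {2,5}:  v_{2} + v_{5} = v_{4}  ⟹  sig = ⟨2 | 1⟩
  P = {0,1}:  v_{0} + v_{1} = v_{4} + v_{6}  ⟹  sig = ⟨2 | 1 1⟩
  P = {0,2}:  v_{0} + v_{2} = 2·v_{4} + v_{6}  ⟹  sig = ⟨2 | 1 2⟩
  P = {0,3}:  v_{0} + v_{3} = 2·v_{5}  ⟹  sig = ⟨2 | 2⟩
  P = {2,3,6}:  v_{2} + v_{3} + v_{6} = 0  ⟹  sig = ⟨3 | 0⟩
  P = {3,4,6}:  v_{3} + v_{4} + v_{6} = v_{5}  ⟹  sig = ⟨3 | 1⟩
  P = {4,5,6}:  v_{4} + v_{5} + v_{6} = v_{0}  ⟹  sig = ⟨3 | 1⟩

Signatures (|P|; sorted positive RHS coefficients), sorted:
    ⟨2 | 0⟩
    ⟨2 | 1⟩
    ⟨2 | 1⟩
    ⟨2 | 1 1⟩
    ⟨2 | 1 2⟩
    ⟨2 | 2⟩
    ⟨3 | 0⟩
    ⟨3 | 1⟩
    ⟨3 | 1⟩


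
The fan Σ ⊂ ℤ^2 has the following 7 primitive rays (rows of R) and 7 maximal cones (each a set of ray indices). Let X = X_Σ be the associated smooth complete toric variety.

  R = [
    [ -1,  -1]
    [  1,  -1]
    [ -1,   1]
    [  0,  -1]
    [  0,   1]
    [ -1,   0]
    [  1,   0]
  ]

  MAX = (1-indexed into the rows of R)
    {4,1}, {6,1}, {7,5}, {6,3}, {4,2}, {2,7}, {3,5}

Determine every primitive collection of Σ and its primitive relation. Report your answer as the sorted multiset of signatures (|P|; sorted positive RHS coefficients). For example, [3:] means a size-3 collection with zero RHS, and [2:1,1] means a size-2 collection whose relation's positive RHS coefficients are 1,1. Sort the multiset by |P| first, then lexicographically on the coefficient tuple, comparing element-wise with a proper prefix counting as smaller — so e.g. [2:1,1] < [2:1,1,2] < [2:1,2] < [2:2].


The 14 primitive collections of Σ (r=7, n=2):

  {2,3}:  v_{2} + v_{3} = 0  ⇒ sig = [2:]
  {4,5}:  v_{4} + v_{5} = 0  ⇒ sig = [2:]
  {6,7}:  v_{6} + v_{7} = 0  ⇒ sig = [2:]
  {1,5}:  v_{1} + v_{5} = v_{6}  ⇒ sig = [2:1]
  {1,7}:  v_{1} + v_{7} = v_{4}  ⇒ sig = [2:1]
  {2,5}:  v_{2} + v_{5} = v_{7}  ⇒ sig = [2:1]
  {2,6}:  v_{2} + v_{6} = v_{4}  ⇒ sig = [2:1]
  {3,4}:  v_{3} + v_{4} = v_{6}  ⇒ sig = [2:1]
  {3,7}:  v_{3} + v_{7} = v_{5}  ⇒ sig = [2:1]
  {4,6}:  v_{4} + v_{6} = v_{1}  ⇒ sig = [2:1]
  {4,7}:  v_{4} + v_{7} = v_{2}  ⇒ sig = [2:1]
  {5,6}:  v_{5} + v_{6} = v_{3}  ⇒ sig = [2:1]
  {1,2}:  v_{1} + v_{2} = 2·v_{4}  ⇒ sig = [2:2]
  {1,3}:  v_{1} + v_{3} = 2·v_{6}  ⇒ sig = [2:2]

Hence PRS(X_Σ) =
[[2:], [2:], [2:], [2:1], [2:1], [2:1], [2:1], [2:1], [2:1], [2:1], [2:1], [2:1], [2:2], [2:2]]


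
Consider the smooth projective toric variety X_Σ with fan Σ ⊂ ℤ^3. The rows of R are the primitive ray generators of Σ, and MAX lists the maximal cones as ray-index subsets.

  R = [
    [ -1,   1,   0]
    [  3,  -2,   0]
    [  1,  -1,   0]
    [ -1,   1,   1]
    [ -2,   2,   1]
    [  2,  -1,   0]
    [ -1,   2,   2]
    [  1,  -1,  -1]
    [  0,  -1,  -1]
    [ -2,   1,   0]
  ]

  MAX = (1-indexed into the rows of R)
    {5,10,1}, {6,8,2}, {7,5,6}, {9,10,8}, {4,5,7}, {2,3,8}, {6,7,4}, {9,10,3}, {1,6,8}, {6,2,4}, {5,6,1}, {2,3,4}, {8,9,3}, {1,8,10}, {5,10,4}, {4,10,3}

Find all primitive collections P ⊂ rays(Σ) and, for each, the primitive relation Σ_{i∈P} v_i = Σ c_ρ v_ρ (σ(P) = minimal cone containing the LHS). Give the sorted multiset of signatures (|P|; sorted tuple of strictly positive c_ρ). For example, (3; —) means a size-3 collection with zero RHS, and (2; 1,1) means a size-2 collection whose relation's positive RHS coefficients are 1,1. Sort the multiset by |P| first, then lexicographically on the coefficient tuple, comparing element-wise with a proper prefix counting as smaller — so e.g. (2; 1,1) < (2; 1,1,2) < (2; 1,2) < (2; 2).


23 minimal non-faces of Δ(Σ) (on 10 rays):

  {1,3}:  v_{1} + v_{3} = 0  ⟹  sig = (2; —)
  {4,8}:  v_{4} + v_{8} = 0  ⟹  sig = (2; —)
  {6,10}:  v_{6} + v_{10} = 0  ⟹  sig = (2; —)
  {1,2}:  v_{1} + v_{2} = v_{6}  ⟹  sig = (2; 1)
  {1,4}:  v_{1} + v_{4} = v_{5}  ⟹  sig = (2; 1)
  {2,10}:  v_{2} + v_{10} = v_{3}  ⟹  sig = (2; 1)
  {3,5}:  v_{3} + v_{5} = v_{4}  ⟹  sig = (2; 1)
  {3,6}:  v_{3} + v_{6} = v_{2}  ⟹  sig = (2; 1)
  {5,8}:  v_{5} + v_{8} = v_{1}  ⟹  sig = (2; 1)
  {5,9}:  v_{5} + v_{9} = v_{10}  ⟹  sig = (2; 1)
  {7,9}:  v_{7} + v_{9} = v_{4}  ⟹  sig = (2; 1)
  {1,9}:  v_{1} + v_{9} = v_{8} + v_{10}  ⟹  sig = (2; 1,1)
  {2,5}:  v_{2} + v_{5} = v_{4} + v_{6}  ⟹  sig = (2; 1,1)
  {4,9}:  v_{4} + v_{9} = v_{3} + v_{10}  ⟹  sig = (2; 1,1)
  {6,9}:  v_{6} + v_{9} = v_{3} + v_{8}  ⟹  sig = (2; 1,1)
  {7,8}:  v_{7} + v_{8} = v_{5} + v_{6}  ⟹  sig = (2; 1,1)
  {7,10}:  v_{7} + v_{10} = v_{4} + v_{5}  ⟹  sig = (2; 1,1)
  {1,7}:  v_{1} + v_{7} = 2·v_{5} + v_{6}  ⟹  sig = (2; 1,2)
  {2,9}:  v_{2} + v_{9} = 2·v_{3} + v_{8}  ⟹  sig = (2; 1,2)
  {3,7}:  v_{3} + v_{7} = 2·v_{4} + v_{6}  ⟹  sig = (2; 1,2)
  {2,7}:  v_{2} + v_{7} = 2·v_{4} + 2·v_{6}  ⟹  sig = (2; 2,2)
  {3,8,10}:  v_{3} + v_{8} + v_{10} = v_{9}  ⟹  sig = (3; 1)
  {4,5,6}:  v_{4} + v_{5} + v_{6} = v_{7}  ⟹  sig = (3; 1)

so the primitive-relation signature multiset is
{ (2; —) ×3,  (2; 1) ×8,  (2; 1,1) ×6,  (2; 1,2) ×3,  (2; 2,2),  (3; 1) ×2 }


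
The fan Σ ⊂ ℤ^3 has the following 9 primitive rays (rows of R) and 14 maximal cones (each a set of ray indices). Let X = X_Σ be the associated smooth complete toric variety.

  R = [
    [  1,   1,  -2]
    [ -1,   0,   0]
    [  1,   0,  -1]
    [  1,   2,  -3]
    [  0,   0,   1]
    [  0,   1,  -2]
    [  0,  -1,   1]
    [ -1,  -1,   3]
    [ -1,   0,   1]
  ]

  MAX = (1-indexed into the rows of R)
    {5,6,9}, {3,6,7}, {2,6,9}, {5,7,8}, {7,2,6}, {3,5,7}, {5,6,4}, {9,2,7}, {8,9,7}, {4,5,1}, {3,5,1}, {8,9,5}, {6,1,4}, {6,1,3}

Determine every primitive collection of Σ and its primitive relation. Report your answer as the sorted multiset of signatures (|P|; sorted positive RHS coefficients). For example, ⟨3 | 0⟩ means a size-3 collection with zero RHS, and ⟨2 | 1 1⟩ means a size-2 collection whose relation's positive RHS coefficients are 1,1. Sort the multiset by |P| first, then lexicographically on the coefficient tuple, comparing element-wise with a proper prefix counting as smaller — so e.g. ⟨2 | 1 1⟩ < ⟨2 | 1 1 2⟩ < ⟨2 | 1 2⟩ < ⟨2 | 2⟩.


Δ(Σ) — 9 vertices, 20 min non-faces:

  P = {3,9}:  v_{3} + v_{9} = 0 ; sig = ⟨2 | 0⟩
  P = {1,2}:  v_{1} + v_{2} = v_{6} ; sig = ⟨2 | 1⟩
  P = {1,7}:  v_{1} + v_{7} = v_{3} ; sig = ⟨2 | 1⟩
  P = {1,8}:  v_{1} + v_{8} = v_{5} ; sig = ⟨2 | 1⟩
  P = {2,5}:  v_{2} + v_{5} = v_{9} ; sig = ⟨2 | 1⟩
  P = {4,7}:  v_{4} + v_{7} = v_{1} ; sig = ⟨2 | 1⟩
  P = {6,8}:  v_{6} + v_{8} = v_{9} ; sig = ⟨2 | 1⟩
  P = {1,9}:  v_{1} + v_{9} = v_{5} + v_{6} ; sig = ⟨2 | 1 1⟩
  P = {2,3}:  v_{2} + v_{3} = v_{6} + v_{7} ; sig = ⟨2 | 1 1⟩
  P = {3,8}:  v_{3} + v_{8} = v_{5} + v_{7} ; sig = ⟨2 | 1 1⟩
  P = {2,4}:  v_{2} + v_{4} = v_{5} + 2·v_{6} ; sig = ⟨2 | 1 2⟩
  P = {2,8}:  v_{2} + v_{8} = v_{7} + 2·v_{9} ; sig = ⟨2 | 1 2⟩
  P = {4,8}:  v_{4} + v_{8} = 2·v_{5} + v_{6} ; sig = ⟨2 | 1 2⟩
  P = {3,4}:  v_{3} + v_{4} = 2·v_{1} ; sig = ⟨2 | 2⟩
  P = {4,9}:  v_{4} + v_{9} = 2·v_{5} + 2·v_{6} ; sig = ⟨2 | 2 2⟩
  P = {5,6,7}:  v_{5} + v_{6} + v_{7} = 0 ; sig = ⟨3 | 0⟩
  P = {1,5,6}:  v_{1} + v_{5} + v_{6} = v_{4} ; sig = ⟨3 | 1⟩
  P = {3,5,6}:  v_{3} + v_{5} + v_{6} = v_{1} ; sig = ⟨3 | 1⟩
  P = {5,7,9}:  v_{5} + v_{7} + v_{9} = v_{8} ; sig = ⟨3 | 1⟩
  P = {6,7,9}:  v_{6} + v_{7} + v_{9} = v_{2} ; sig = ⟨3 | 1⟩

so the primitive-relation signature multiset is
    |P|=2: 15 collections, coeffs (), (1), (1), (1), (1), (1), (1), (1,1), (1,1), (1,1), (1,2), (1,2), (1,2), (2), (2,2)
    |P|=3: 5 collections, coeffs (), (1), (1), (1), (1)


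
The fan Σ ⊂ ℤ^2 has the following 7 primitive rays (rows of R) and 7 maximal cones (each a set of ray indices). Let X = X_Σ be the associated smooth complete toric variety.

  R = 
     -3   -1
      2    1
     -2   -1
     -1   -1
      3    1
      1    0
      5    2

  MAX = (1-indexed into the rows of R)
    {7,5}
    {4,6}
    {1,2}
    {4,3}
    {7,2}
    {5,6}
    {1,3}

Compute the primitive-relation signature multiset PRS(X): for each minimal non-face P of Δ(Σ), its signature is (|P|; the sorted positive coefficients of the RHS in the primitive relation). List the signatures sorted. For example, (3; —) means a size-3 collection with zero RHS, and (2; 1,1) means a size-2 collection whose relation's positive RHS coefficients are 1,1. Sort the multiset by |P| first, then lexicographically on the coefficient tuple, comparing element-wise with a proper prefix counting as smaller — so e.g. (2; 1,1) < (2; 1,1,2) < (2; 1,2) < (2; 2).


14 minimal non-faces of Δ(Σ) (on 7 rays):

  • {1,5}:  v_{1} + v_{5} = 0  so sig = (2; —)
  • {2,3}:  v_{2} + v_{3} = 0  so sig = (2; —)
  • {1,6}:  v_{1} + v_{6} = v_{3}  so sig = (2; 1)
  • {1,7}:  v_{1} + v_{7} = v_{2}  so sig = (2; 1)
  • {2,4}:  v_{2} + v_{4} = v_{6}  so sig = (2; 1)
  • {2,5}:  v_{2} + v_{5} = v_{7}  so sig = (2; 1)
  • {2,6}:  v_{2} + v_{6} = v_{5}  so sig = (2; 1)
  • {3,5}:  v_{3} + v_{5} = v_{6}  so sig = (2; 1)
  • {3,6}:  v_{3} + v_{6} = v_{4}  so sig = (2; 1)
  • {3,7}:  v_{3} + v_{7} = v_{5}  so sig = (2; 1)
  • {4,7}:  v_{4} + v_{7} = v_{5} + v_{6}  so sig = (2; 1,1)
  • {1,4}:  v_{1} + v_{4} = 2·v_{3}  so sig = (2; 2)
  • {4,5}:  v_{4} + v_{5} = 2·v_{6}  so sig = (2; 2)
  • {6,7}:  v_{6} + v_{7} = 2·v_{5}  so sig = (2; 2)

Sorted signature multiset PRS(X):
{ (2; —) ×2,  (2; 1) ×8,  (2; 1,1),  (2; 2) ×3 }


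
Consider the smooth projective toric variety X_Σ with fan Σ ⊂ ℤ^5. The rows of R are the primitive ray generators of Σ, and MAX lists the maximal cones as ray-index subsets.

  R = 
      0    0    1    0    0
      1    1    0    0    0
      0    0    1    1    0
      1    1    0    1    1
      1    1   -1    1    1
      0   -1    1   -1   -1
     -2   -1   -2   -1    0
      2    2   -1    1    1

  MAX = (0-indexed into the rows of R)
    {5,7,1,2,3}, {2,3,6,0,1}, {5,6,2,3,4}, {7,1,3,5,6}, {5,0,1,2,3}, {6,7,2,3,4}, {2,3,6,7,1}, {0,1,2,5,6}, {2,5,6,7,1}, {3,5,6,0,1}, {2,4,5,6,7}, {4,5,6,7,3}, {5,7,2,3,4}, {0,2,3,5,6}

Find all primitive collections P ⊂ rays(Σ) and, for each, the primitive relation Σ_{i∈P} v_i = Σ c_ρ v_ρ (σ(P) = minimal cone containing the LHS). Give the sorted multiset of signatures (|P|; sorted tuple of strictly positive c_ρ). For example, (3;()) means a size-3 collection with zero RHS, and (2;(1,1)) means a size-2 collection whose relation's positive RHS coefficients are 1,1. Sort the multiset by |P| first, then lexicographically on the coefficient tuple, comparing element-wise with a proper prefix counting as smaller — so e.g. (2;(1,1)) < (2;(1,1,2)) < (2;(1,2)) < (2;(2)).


Primitive collections (5):

  P={0,4}:  v_{0} + v_{4} = v_{3} — sig = (2;(1))
  P={1,4}:  v_{1} + v_{4} = v_{7} — sig = (2;(1))
  P={0,7}:  v_{0} + v_{7} = v_{1} + v_{3} — sig = (2;(1,1))
  P={1,2,3,5,6}:  v_{1} + v_{2} + v_{3} + v_{5} + v_{6} = 0 — sig = (5;())
  P={2,3,5,6,7}:  v_{2} + v_{3} + v_{5} + v_{6} + v_{7} = v_{4} — sig = (5;(1))

Sorted signature multiset PRS(X):
    (2;(1))
    (2;(1))
    (2;(1,1))
    (5;())
    (5;(1))


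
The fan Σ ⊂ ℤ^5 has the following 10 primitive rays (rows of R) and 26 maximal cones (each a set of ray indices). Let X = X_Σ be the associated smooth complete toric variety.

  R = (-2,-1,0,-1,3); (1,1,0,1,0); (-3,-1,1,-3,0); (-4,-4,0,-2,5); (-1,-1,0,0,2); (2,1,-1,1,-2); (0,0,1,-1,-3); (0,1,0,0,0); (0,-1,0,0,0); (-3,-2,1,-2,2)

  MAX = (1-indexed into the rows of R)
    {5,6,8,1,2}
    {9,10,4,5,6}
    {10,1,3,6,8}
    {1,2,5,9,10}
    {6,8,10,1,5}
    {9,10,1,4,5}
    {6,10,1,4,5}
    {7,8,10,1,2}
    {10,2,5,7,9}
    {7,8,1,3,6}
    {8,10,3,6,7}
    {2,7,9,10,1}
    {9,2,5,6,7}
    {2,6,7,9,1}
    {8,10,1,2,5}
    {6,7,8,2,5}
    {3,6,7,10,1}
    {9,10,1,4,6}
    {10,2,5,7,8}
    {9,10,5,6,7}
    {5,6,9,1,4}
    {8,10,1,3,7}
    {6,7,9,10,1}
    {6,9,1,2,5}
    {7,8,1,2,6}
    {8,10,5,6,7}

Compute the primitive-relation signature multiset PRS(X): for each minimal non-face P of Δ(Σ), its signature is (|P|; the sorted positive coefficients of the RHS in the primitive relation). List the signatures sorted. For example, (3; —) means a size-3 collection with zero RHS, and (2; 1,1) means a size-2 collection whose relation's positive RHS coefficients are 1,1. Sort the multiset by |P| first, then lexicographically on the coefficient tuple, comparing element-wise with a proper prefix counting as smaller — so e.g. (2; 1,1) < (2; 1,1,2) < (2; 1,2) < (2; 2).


Σ has 12 primitive collections:

  P = {8,9}:  v_{8} + v_{9} = 0  so sig = (2; —)
  P = {2,3}:  v_{2} + v_{3} = v_{1} + v_{7} + v_{8}  so sig = (2; 1,1,1)
  P = {2,4}:  v_{2} + v_{4} = v_{1} + v_{5} + v_{9}  so sig = (2; 1,1,1)
  P = {3,9}:  v_{3} + v_{9} = v_{1} + v_{6} + v_{7} + v_{10}  so sig = (2; 1,1,1,1)
  P = {4,8}:  v_{4} + v_{8} = v_{1} + v_{5} + v_{6} + v_{10}  so sig = (2; 1,1,1,1)
  P = {3,5}:  v_{3} + v_{5} = v_{6} + v_{8} + 2·v_{10}  so sig = (2; 1,1,2)
  P = {4,7}:  v_{4} + v_{7} = v_{6} + v_{9} + 2·v_{10}  so sig = (2; 1,1,2)
  P = {3,4}:  v_{3} + v_{4} = v_{1} + 2·v_{6} + 3·v_{10}  so sig = (2; 1,2,3)
  P = {2,6,10}:  v_{2} + v_{6} + v_{10} = 0  so sig = (3; —)
  P = {1,5,7}:  v_{1} + v_{5} + v_{7} = v_{10}  so sig = (3; 1)
  P = {1,5,6,9,10}:  v_{1} + v_{5} + v_{6} + v_{9} + v_{10} = v_{4}  so sig = (5; 1)
  P = {1,6,7,8,10}:  v_{1} + v_{6} + v_{7} + v_{8} + v_{10} = v_{3}  so sig = (5; 1)

Hence PRS(X_Σ) =
{ (2; —),  (2; 1,1,1) ×2,  (2; 1,1,1,1) ×2,  (2; 1,1,2) ×2,  (2; 1,2,3),  (3; —),  (3; 1),  (5; 1) ×2 }


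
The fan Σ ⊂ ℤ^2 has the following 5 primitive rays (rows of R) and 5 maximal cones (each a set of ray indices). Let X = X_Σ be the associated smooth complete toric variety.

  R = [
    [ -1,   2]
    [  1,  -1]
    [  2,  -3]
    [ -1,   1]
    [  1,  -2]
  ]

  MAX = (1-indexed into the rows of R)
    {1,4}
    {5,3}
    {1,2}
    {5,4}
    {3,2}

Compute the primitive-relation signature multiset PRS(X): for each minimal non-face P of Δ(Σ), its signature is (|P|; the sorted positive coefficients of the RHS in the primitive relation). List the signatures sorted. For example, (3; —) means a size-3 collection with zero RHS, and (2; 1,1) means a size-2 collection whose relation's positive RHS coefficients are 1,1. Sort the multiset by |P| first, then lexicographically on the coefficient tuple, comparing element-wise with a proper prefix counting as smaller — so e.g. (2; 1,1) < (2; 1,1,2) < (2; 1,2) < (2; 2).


Minimal non-faces — 5 found among 5 rays, 5 max cones:

  P={1,5}:  v_{1} + v_{5} = 0  ⇒ sig = (2; —)
  P={2,4}:  v_{2} + v_{4} = 0  ⇒ sig = (2; —)
  P={1,3}:  v_{1} + v_{3} = v_{2}  ⇒ sig = (2; 1)
  P={2,5}:  v_{2} + v_{5} = v_{3}  ⇒ sig = (2; 1)
  P={3,4}:  v_{3} + v_{4} = v_{5}  ⇒ sig = (2; 1)

Sorted signature multiset PRS(X):
{ (2; —) ×2,  (2; 1) ×3 }


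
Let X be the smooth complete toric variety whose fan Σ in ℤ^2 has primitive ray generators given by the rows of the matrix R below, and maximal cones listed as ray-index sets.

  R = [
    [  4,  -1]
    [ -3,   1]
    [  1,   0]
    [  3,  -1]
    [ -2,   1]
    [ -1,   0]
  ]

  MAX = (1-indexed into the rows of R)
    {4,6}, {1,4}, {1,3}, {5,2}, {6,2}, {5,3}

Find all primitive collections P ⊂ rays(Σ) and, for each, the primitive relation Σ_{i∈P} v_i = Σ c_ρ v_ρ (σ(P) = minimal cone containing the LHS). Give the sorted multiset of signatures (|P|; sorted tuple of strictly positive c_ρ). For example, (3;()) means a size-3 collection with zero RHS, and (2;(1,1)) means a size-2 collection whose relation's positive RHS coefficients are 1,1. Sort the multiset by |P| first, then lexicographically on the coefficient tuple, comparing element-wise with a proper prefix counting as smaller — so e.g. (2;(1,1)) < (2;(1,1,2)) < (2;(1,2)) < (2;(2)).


Σ has 9 primitive collections:

  P = {2,4}:  v_{2} + v_{4} = 0 ; sig = (2;())
  P = {3,6}:  v_{3} + v_{6} = 0 ; sig = (2;())
  P = {1,2}:  v_{1} + v_{2} = v_{3} ; sig = (2;(1))
  P = {1,6}:  v_{1} + v_{6} = v_{4} ; sig = (2;(1))
  P = {2,3}:  v_{2} + v_{3} = v_{5} ; sig = (2;(1))
  P = {3,4}:  v_{3} + v_{4} = v_{1} ; sig = (2;(1))
  P = {4,5}:  v_{4} + v_{5} = v_{3} ; sig = (2;(1))
  P = {5,6}:  v_{5} + v_{6} = v_{2} ; sig = (2;(1))
  P = {1,5}:  v_{1} + v_{5} = 2·v_{3} ; sig = (2;(2))

Signatures (|P|; sorted positive RHS coefficients), sorted:
[(2;()), (2;()), (2;(1)), (2;(1)), (2;(1)), (2;(1)), (2;(1)), (2;(1)), (2;(2))]


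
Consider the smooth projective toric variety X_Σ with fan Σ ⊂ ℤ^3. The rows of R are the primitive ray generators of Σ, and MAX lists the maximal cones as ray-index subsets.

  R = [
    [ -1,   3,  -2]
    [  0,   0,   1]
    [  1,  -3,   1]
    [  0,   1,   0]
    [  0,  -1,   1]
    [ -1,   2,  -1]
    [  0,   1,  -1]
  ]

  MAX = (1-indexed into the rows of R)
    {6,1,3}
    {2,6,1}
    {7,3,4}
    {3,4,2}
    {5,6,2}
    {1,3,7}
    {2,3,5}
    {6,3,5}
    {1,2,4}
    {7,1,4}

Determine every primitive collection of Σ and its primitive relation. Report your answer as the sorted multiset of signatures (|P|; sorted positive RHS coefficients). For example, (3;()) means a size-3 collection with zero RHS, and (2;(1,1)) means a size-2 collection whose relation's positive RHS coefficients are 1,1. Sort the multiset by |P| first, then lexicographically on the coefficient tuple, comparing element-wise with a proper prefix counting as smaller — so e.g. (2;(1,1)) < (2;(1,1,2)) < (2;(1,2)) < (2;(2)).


Primitive collections (9):

  P = {5,7}:  v_{5} + v_{7} = 0  so sig = (2;())
  P = {1,5}:  v_{1} + v_{5} = v_{6}  so sig = (2;(1))
  P = {2,7}:  v_{2} + v_{7} = v_{4}  so sig = (2;(1))
  P = {4,5}:  v_{4} + v_{5} = v_{2}  so sig = (2;(1))
  P = {6,7}:  v_{6} + v_{7} = v_{1}  so sig = (2;(1))
  P = {4,6}:  v_{4} + v_{6} = v_{1} + v_{2}  so sig = (2;(1,1))
  P = {1,2,3}:  v_{1} + v_{2} + v_{3} = 0  so sig = (3;())
  P = {1,3,4}:  v_{1} + v_{3} + v_{4} = v_{7}  so sig = (3;(1))
  P = {2,3,6}:  v_{2} + v_{3} + v_{6} = v_{5}  so sig = (3;(1))

Signatures (|P|; sorted positive RHS coefficients), sorted:
[(2;()), (2;(1)), (2;(1)), (2;(1)), (2;(1)), (2;(1,1)), (3;()), (3;(1)), (3;(1))]


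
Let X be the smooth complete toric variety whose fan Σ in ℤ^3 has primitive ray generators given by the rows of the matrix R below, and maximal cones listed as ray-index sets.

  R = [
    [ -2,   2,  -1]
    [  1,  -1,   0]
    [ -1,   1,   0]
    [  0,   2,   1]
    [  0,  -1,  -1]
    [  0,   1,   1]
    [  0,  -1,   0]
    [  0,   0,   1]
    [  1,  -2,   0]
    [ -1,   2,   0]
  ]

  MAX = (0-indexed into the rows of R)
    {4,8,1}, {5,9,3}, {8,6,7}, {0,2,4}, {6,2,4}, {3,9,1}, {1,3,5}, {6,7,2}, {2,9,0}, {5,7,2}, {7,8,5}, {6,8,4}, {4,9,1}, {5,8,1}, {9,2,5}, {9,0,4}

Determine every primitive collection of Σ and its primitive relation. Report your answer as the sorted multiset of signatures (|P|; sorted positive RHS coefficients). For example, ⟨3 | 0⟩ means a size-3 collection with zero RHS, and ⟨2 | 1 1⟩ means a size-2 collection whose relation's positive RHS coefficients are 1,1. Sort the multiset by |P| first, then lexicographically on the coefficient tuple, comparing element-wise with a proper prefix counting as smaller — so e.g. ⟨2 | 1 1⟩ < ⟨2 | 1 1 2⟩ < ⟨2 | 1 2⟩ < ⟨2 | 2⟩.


23 collections generate NE(X_Σ); each relation:

  P={1,2}:  v_{1} + v_{2} = 0  ⇒ sig = ⟨2 | 0⟩
  P={4,5}:  v_{4} + v_{5} = 0  ⇒ sig = ⟨2 | 0⟩
  P={8,9}:  v_{8} + v_{9} = 0  ⇒ sig = ⟨2 | 0⟩
  P={1,6}:  v_{1} + v_{6} = v_{8}  ⇒ sig = ⟨2 | 1⟩
  P={2,8}:  v_{2} + v_{8} = v_{6}  ⇒ sig = ⟨2 | 1⟩
  P={3,6}:  v_{3} + v_{6} = v_{5}  ⇒ sig = ⟨2 | 1⟩
  P={4,7}:  v_{4} + v_{7} = v_{6}  ⇒ sig = ⟨2 | 1⟩
  P={5,6}:  v_{5} + v_{6} = v_{7}  ⇒ sig = ⟨2 | 1⟩
  P={6,9}:  v_{6} + v_{9} = v_{2}  ⇒ sig = ⟨2 | 1⟩
  P={0,1}:  v_{0} + v_{1} = v_{4} + v_{9}  ⇒ sig = ⟨2 | 1 1⟩
  P={0,5}:  v_{0} + v_{5} = v_{2} + v_{9}  ⇒ sig = ⟨2 | 1 1⟩
  P={0,8}:  v_{0} + v_{8} = v_{2} + v_{4}  ⇒ sig = ⟨2 | 1 1⟩
  P={1,7}:  v_{1} + v_{7} = v_{5} + v_{8}  ⇒ sig = ⟨2 | 1 1⟩
  P={2,3}:  v_{2} + v_{3} = v_{5} + v_{9}  ⇒ sig = ⟨2 | 1 1⟩
  P={3,4}:  v_{3} + v_{4} = v_{1} + v_{9}  ⇒ sig = ⟨2 | 1 1⟩
  P={3,8}:  v_{3} + v_{8} = v_{1} + v_{5}  ⇒ sig = ⟨2 | 1 1⟩
  P={7,9}:  v_{7} + v_{9} = v_{2} + v_{5}  ⇒ sig = ⟨2 | 1 1⟩
  P={0,6}:  v_{0} + v_{6} = 2·v_{2} + v_{4}  ⇒ sig = ⟨2 | 1 2⟩
  P={0,3}:  v_{0} + v_{3} = 2·v_{9}  ⇒ sig = ⟨2 | 2⟩
  P={0,7}:  v_{0} + v_{7} = 2·v_{2}  ⇒ sig = ⟨2 | 2⟩
  P={3,7}:  v_{3} + v_{7} = 2·v_{5}  ⇒ sig = ⟨2 | 2⟩
  P={1,5,9}:  v_{1} + v_{5} + v_{9} = v_{3}  ⇒ sig = ⟨3 | 1⟩
  P={2,4,9}:  v_{2} + v_{4} + v_{9} = v_{0}  ⇒ sig = ⟨3 | 1⟩

Signatures (|P|; sorted positive RHS coefficients), sorted:
    ⟨2 | 0⟩
    ⟨2 | 0⟩
    ⟨2 | 0⟩
    ⟨2 | 1⟩
    ⟨2 | 1⟩
    ⟨2 | 1⟩
    ⟨2 | 1⟩
    ⟨2 | 1⟩
    ⟨2 | 1⟩
    ⟨2 | 1 1⟩
    ⟨2 | 1 1⟩
    ⟨2 | 1 1⟩
    ⟨2 | 1 1⟩
    ⟨2 | 1 1⟩
    ⟨2 | 1 1⟩
    ⟨2 | 1 1⟩
    ⟨2 | 1 1⟩
    ⟨2 | 1 2⟩
    ⟨2 | 2⟩
    ⟨2 | 2⟩
    ⟨2 | 2⟩
    ⟨3 | 1⟩
    ⟨3 | 1⟩


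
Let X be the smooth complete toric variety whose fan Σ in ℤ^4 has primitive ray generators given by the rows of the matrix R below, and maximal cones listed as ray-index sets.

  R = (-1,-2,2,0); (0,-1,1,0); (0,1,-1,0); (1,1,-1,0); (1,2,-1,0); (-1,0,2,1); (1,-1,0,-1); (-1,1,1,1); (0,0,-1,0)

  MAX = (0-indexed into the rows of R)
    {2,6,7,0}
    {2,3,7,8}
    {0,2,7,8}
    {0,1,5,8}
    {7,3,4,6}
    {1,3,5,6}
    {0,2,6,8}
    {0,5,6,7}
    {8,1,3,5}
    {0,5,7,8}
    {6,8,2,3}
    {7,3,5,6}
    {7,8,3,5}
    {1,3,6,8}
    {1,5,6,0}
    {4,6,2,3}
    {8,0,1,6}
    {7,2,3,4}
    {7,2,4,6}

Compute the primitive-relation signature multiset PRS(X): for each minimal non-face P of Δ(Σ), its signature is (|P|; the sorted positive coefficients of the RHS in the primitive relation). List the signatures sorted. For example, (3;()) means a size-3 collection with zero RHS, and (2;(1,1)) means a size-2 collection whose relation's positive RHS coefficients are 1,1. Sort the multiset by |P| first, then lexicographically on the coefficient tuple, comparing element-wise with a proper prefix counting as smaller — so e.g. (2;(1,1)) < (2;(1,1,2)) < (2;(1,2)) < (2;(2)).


The 11 primitive collections of Σ (r=9, n=4):

  P={1,2}:  v_{1} + v_{2} = 0  →  sig = (2;())
  P={0,3}:  v_{0} + v_{3} = v_{1}  →  sig = (2;(1))
  P={1,7}:  v_{1} + v_{7} = v_{5}  →  sig = (2;(1))
  P={2,5}:  v_{2} + v_{5} = v_{7}  →  sig = (2;(1))
  P={0,4}:  v_{0} + v_{4} = v_{6} + v_{7}  →  sig = (2;(1,1))
  P={4,8}:  v_{4} + v_{8} = v_{2} + v_{3}  →  sig = (2;(1,1))
  P={1,4}:  v_{1} + v_{4} = v_{3} + v_{6} + v_{7}  →  sig = (2;(1,1,1))
  P={4,5}:  v_{4} + v_{5} = v_{3} + v_{6} + 2·v_{7}  →  sig = (2;(1,1,2))
  P={6,7,8}:  v_{6} + v_{7} + v_{8} = 0  →  sig = (3;())
  P={5,6,8}:  v_{5} + v_{6} + v_{8} = v_{1}  →  sig = (3;(1))
  P={2,3,6,7}:  v_{2} + v_{3} + v_{6} + v_{7} = v_{4}  →  sig = (4;(1))

so the primitive-relation signature multiset is
{ (2;()),  (2;(1)) ×3,  (2;(1,1)) ×2,  (2;(1,1,1)),  (2;(1,1,2)),  (3;()),  (3;(1)),  (4;(1)) }
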